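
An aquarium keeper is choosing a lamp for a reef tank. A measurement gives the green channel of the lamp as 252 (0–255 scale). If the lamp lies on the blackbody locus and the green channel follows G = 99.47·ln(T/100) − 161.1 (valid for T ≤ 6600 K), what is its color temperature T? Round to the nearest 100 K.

ln t = (252 + 161.1) / 99.47 = 4.1530.
t = e^4.1530 = 63.625.
T = 100·t = 6363 K → 6400 K to the nearest 100 K.

6400 K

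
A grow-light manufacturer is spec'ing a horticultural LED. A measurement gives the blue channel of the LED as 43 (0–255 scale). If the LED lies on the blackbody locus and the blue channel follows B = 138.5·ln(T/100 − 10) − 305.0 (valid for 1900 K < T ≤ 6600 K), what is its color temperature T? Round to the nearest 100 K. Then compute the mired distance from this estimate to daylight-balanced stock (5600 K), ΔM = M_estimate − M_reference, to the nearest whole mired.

+276 mireds

ln(t − 10) = (43 + 305.0) / 138.5 = 2.5126.
t − 10 = e^2.5126 = 12.337, so t = 22.337.
T = 100·t = 2234 K → 2200 K to the nearest 100 K.
M_estimate = 10⁶/2200 = 454.55; M_reference = 10⁶/5600 = 178.57.
ΔM = 454.55 − 178.57 = 275.97 → +276 mireds.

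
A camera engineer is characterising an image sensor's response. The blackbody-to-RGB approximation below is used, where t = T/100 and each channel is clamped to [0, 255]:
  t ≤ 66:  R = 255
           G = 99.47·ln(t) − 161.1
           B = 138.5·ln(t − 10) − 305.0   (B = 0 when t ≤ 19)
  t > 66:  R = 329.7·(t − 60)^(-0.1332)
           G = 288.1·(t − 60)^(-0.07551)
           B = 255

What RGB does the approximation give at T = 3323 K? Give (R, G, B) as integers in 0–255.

t = 3323/100 = 33.23; the t ≤ 66 branch applies.
R = 255 by definition for t ≤ 66.
G = 99.47·ln 33.23 − 161.1 = 99.47·3.5035 − 161.1 = 187.388.
B = 138.5·ln(33.23 − 10) − 305.0 = 138.5·ln 23.23 − 305.0 = 138.5·3.1454 − 305.0 = 130.644.
Rounded: (255, 187, 131).

(255, 187, 131)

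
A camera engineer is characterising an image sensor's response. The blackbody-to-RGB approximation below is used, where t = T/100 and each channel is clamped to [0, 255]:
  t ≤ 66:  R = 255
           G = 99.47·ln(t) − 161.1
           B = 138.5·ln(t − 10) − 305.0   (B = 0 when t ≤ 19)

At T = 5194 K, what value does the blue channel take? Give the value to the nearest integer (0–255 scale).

212

t = 5194/100 = 51.94; the t ≤ 66 branch applies.
B = 138.5·ln(51.94 − 10) − 305.0 = 138.5·ln 41.94 − 305.0 = 138.5·3.7362 − 305.0 = 212.469.
Rounded: 212.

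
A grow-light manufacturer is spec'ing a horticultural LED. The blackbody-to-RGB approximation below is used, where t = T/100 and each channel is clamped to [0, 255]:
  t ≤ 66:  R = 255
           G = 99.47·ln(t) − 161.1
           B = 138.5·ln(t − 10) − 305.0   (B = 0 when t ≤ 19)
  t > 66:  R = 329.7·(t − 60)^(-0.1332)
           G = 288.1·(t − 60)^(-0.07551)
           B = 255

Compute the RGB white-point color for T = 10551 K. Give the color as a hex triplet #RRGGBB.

#C6D8FF

t = 10551/100 = 105.51; the t > 66 branch applies.
R = 329.7·(105.51 − 60)^(-0.1332) = 329.7·45.51^(-0.1332) = 329.7·0.60137 = 198.271.
G = 288.1·(105.51 − 60)^(-0.07551) = 288.1·45.51^(-0.07551) = 288.1·0.74954 = 215.943.
B = 255 by definition for t > 66.
Rounded: (198, 216, 255).
In hex: #C6D8FF.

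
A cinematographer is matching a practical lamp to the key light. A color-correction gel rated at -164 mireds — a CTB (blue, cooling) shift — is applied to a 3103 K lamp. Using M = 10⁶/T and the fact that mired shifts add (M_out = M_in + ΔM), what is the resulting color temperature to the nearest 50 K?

M_in = 10⁶/3103 = 322.27 mireds.
M_out = 322.27 + (-164) = 158.27 mireds.
T_out = 10⁶/158.27 = 6318.4 K → 6300 K.

6300 K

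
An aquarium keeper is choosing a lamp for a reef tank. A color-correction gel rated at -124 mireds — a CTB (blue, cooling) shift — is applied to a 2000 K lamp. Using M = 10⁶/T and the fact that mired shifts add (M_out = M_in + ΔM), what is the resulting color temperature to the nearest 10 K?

M_in = 10⁶/2000 = 500.00 mireds.
M_out = 500.00 + (-124) = 376.00 mireds.
T_out = 10⁶/376.00 = 2659.6 K → 2660 K.

2660 K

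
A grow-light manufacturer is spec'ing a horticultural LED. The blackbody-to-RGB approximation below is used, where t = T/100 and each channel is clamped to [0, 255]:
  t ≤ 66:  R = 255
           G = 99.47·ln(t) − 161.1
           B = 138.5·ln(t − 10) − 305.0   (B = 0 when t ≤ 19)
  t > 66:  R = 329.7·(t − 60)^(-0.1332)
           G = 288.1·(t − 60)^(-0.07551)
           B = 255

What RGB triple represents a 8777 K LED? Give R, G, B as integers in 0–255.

R=212, G=224, B=255

t = 8777/100 = 87.77; the t > 66 branch applies.
R = 329.7·(87.77 − 60)^(-0.1332) = 329.7·27.77^(-0.1332) = 329.7·0.64227 = 211.755.
G = 288.1·(87.77 − 60)^(-0.07551) = 288.1·27.77^(-0.07551) = 288.1·0.77803 = 224.150.
B = 255 by definition for t > 66.
Rounded: (212, 224, 255).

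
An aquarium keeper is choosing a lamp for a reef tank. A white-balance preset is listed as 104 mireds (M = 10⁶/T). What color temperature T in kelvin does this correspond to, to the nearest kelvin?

9615 K

T = 10⁶ / 104 = 9615.38 K → 9615 K.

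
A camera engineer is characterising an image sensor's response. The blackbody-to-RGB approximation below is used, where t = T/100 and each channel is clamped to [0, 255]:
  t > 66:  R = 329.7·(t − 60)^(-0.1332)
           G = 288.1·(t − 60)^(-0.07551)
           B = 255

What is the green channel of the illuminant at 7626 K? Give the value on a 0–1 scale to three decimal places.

t = 7626/100 = 76.26; the t > 66 branch applies.
G = 288.1·(76.26 − 60)^(-0.07551) = 288.1·16.26^(-0.07551) = 288.1·0.81012 = 233.395.
On a 0–1 scale: 233.395/255 = 0.9153 → 0.915.

0.915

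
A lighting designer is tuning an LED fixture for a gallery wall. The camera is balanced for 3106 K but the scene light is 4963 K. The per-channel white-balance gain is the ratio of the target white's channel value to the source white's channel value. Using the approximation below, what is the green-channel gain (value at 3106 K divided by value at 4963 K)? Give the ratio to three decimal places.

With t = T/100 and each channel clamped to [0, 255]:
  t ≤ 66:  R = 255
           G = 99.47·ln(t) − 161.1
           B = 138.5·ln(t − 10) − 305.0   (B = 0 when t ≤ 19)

At 4963 K (t = 49.63):
  G = 99.47·ln 49.63 − 161.1 = 99.47·3.9046 − 161.1 = 227.290.
At 3106 K (t = 31.06):
  G = 99.47·ln 31.06 − 161.1 = 99.47·3.4359 − 161.1 = 180.671.
Gain = 180.671 / 227.290 = 0.7949 → 0.795.

0.795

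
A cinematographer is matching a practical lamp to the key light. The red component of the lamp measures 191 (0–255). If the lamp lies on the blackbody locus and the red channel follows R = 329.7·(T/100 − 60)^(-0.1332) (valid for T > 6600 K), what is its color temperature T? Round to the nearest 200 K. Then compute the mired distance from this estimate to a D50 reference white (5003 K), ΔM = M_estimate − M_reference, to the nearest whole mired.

(t − 60)^(-0.1332) = 191/329.7 = 0.57931.
t − 60 = 0.57931^(1/-0.1332) = 0.57931^(-7.508) = 60.245, so t = 120.245.
T = 100·t = 12025 K → 12000 K to the nearest 200 K.
M_estimate = 10⁶/12000 = 83.33; M_reference = 10⁶/5003 = 199.88.
ΔM = 83.33 − 199.88 = -116.55 → -117 mireds.

-117 mireds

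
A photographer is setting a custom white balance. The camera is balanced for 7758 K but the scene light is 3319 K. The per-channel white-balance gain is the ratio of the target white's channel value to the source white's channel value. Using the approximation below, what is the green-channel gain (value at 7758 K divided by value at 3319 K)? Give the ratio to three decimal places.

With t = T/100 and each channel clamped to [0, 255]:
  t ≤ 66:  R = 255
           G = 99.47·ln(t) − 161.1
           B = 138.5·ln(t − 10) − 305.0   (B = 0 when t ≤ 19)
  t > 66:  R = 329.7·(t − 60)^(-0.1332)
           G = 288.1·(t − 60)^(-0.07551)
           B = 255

At 3319 K (t = 33.19):
  G = 99.47·ln 33.19 − 161.1 = 99.47·3.5022 − 161.1 = 187.269.
At 7758 K (t = 77.58):
  G = 288.1·(77.58 − 60)^(-0.07551) = 288.1·17.58^(-0.07551) = 288.1·0.80536 = 232.023.
Gain = 232.023 / 187.269 = 1.2390 → 1.239.

1.239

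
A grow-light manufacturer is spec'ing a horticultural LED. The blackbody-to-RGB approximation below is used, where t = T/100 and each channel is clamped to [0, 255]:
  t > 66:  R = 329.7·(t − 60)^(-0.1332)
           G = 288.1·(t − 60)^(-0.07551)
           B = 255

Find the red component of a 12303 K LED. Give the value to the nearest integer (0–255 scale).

190

t = 12303/100 = 123.03; the t > 66 branch applies.
R = 329.7·(123.03 − 60)^(-0.1332) = 329.7·63.03^(-0.1332) = 329.7·0.57584 = 189.854.
Rounded: 190.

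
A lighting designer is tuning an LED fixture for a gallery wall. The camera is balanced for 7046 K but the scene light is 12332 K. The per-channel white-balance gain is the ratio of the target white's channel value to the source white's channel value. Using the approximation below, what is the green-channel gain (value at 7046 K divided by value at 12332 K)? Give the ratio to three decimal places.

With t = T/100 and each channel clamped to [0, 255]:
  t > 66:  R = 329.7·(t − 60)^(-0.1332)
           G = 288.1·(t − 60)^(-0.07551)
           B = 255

1.146

At 12332 K (t = 123.32):
  G = 288.1·(123.32 − 60)^(-0.07551) = 288.1·63.32^(-0.07551) = 288.1·0.73108 = 210.625.
At 7046 K (t = 70.46):
  G = 288.1·(70.46 − 60)^(-0.07551) = 288.1·10.46^(-0.07551) = 288.1·0.83756 = 241.301.
Gain = 241.301 / 210.625 = 1.1456 → 1.146.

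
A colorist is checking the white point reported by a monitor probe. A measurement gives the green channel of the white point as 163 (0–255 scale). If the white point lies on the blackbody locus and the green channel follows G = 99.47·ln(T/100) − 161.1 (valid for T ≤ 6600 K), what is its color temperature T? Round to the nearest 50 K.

ln t = (163 + 161.1) / 99.47 = 3.2583.
t = e^3.2583 = 26.004.
T = 100·t = 2600 K → 2600 K to the nearest 50 K.

2600 K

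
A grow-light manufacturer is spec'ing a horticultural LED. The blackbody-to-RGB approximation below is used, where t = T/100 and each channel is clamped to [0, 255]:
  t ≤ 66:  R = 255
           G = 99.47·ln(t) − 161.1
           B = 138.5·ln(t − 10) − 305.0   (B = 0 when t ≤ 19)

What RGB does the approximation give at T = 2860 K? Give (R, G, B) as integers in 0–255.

t = 2860/100 = 28.6; the t ≤ 66 branch applies.
R = 255 by definition for t ≤ 66.
G = 99.47·ln 28.6 − 161.1 = 99.47·3.3534 − 161.1 = 172.463.
B = 138.5·ln(28.6 − 10) − 305.0 = 138.5·ln 18.6 − 305.0 = 138.5·2.9232 − 305.0 = 99.858.
Rounded: (255, 172, 100).

(255, 172, 100)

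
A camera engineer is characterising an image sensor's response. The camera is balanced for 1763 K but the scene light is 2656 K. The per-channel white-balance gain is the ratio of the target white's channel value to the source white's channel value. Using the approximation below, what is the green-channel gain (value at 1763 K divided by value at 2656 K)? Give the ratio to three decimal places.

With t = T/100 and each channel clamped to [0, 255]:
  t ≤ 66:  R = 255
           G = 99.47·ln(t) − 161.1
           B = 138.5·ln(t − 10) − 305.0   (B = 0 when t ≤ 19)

0.753

At 2656 K (t = 26.56):
  G = 99.47·ln 26.56 − 161.1 = 99.47·3.2794 − 161.1 = 165.103.
At 1763 K (t = 17.63):
  G = 99.47·ln 17.63 − 161.1 = 99.47·2.8696 − 161.1 = 124.339.
Gain = 124.339 / 165.103 = 0.7531 → 0.753.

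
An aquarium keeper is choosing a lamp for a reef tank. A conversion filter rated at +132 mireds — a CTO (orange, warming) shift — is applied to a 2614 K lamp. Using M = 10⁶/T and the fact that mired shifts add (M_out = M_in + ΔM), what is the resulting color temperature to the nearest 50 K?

1950 K

M_in = 10⁶/2614 = 382.56 mireds.
M_out = 382.56 + (+132) = 514.56 mireds.
T_out = 10⁶/514.56 = 1943.4 K → 1950 K.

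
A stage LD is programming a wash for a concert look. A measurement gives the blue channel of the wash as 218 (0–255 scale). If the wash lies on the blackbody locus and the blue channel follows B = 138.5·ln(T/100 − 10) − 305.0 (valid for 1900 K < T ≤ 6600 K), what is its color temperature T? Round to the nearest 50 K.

5350 K

ln(t − 10) = (218 + 305.0) / 138.5 = 3.7762.
t − 10 = e^3.7762 = 43.649, so t = 53.649.
T = 100·t = 5365 K → 5350 K to the nearest 50 K.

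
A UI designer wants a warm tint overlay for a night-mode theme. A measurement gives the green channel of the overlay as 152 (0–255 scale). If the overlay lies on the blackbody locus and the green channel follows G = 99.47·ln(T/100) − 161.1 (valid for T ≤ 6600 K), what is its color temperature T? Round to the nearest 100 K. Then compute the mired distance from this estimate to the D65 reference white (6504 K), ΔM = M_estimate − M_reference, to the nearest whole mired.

+281 mireds

ln t = (152 + 161.1) / 99.47 = 3.1477.
t = e^3.1477 = 23.282.
T = 100·t = 2328 K → 2300 K to the nearest 100 K.
M_estimate = 10⁶/2300 = 434.78; M_reference = 10⁶/6504 = 153.75.
ΔM = 434.78 − 153.75 = 281.03 → +281 mireds.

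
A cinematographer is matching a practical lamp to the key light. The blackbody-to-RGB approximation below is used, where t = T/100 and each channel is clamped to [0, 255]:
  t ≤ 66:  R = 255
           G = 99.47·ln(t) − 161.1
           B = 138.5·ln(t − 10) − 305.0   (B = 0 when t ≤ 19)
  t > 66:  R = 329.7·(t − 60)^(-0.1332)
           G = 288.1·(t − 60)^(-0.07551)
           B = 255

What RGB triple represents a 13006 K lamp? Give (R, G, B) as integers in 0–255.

(187, 209, 255)

t = 13006/100 = 130.06; the t > 66 branch applies.
R = 329.7·(130.06 − 60)^(-0.1332) = 329.7·70.06^(-0.1332) = 329.7·0.56778 = 187.198.
G = 288.1·(130.06 − 60)^(-0.07551) = 288.1·70.06^(-0.07551) = 288.1·0.72552 = 209.022.
B = 255 by definition for t > 66.
Rounded: (187, 209, 255).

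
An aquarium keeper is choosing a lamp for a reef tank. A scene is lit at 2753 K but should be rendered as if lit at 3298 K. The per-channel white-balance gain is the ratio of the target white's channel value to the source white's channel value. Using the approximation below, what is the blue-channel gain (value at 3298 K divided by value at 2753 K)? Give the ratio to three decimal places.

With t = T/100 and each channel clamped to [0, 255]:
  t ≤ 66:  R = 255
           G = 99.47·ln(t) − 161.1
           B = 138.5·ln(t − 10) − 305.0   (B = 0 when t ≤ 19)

At 2753 K (t = 27.53):
  B = 138.5·ln(27.53 − 10) − 305.0 = 138.5·ln 17.53 − 305.0 = 138.5·2.8639 − 305.0 = 91.652.
At 3298 K (t = 32.98):
  B = 138.5·ln(32.98 − 10) − 305.0 = 138.5·ln 22.98 − 305.0 = 138.5·3.1346 − 305.0 = 129.145.
Gain = 129.145 / 91.652 = 1.4091 → 1.409.

1.409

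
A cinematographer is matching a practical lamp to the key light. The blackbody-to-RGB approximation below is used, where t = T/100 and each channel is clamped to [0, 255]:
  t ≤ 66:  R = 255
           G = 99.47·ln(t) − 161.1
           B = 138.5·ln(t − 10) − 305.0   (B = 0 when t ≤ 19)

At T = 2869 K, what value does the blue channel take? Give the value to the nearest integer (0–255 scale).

101

t = 2869/100 = 28.69; the t ≤ 66 branch applies.
B = 138.5·ln(28.69 − 10) − 305.0 = 138.5·ln 18.69 − 305.0 = 138.5·2.9280 − 305.0 = 100.526.
Rounded: 101.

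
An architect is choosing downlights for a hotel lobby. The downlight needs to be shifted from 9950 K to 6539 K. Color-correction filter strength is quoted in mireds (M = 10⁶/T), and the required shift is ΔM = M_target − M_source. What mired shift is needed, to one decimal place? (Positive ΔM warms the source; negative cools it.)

+52.4 mireds

M_source = 10⁶/9950 = 100.503; M_target = 10⁶/6539 = 152.929.
ΔM = 152.929 − 100.503 = 52.426 → +52.4 mireds, a warming shift.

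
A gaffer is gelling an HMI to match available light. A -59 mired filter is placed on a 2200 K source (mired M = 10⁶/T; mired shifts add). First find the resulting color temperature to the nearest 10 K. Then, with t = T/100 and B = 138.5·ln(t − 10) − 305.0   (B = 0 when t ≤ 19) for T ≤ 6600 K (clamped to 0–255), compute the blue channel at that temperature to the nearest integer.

73

M_in = 10⁶/2200 = 454.55; M_out = 454.55 + (-59) = 395.55.
T_out = 10⁶/395.55 = 2528.2 K → 2530 K; t = 25.3.
B = 138.5·ln(25.3 − 10) − 305.0 = 138.5·ln 15.3 − 305.0 = 138.5·2.7279 − 305.0 = 72.808.
Rounded: 73.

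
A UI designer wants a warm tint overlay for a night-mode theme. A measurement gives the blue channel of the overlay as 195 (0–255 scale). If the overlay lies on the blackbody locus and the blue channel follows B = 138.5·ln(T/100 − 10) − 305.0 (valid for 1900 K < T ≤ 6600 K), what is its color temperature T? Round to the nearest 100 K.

ln(t − 10) = (195 + 305.0) / 138.5 = 3.6101.
t − 10 = e^3.6101 = 36.970, so t = 46.970.
T = 100·t = 4697 K → 4700 K to the nearest 100 K.

4700 K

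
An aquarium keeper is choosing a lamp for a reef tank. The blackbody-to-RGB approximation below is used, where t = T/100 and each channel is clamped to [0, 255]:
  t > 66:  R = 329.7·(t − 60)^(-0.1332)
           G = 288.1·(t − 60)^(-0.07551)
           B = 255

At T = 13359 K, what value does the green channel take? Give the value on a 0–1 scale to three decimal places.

0.817

t = 13359/100 = 133.59; the t > 66 branch applies.
G = 288.1·(133.59 − 60)^(-0.07551) = 288.1·73.59^(-0.07551) = 288.1·0.72283 = 208.247.
On a 0–1 scale: 208.247/255 = 0.8167 → 0.817.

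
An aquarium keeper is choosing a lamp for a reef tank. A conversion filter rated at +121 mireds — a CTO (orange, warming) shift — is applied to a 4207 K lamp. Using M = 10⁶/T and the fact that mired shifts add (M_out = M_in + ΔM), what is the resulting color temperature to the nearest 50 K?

2800 K

M_in = 10⁶/4207 = 237.70 mireds.
M_out = 237.70 + (+121) = 358.70 mireds.
T_out = 10⁶/358.70 = 2787.9 K → 2800 K.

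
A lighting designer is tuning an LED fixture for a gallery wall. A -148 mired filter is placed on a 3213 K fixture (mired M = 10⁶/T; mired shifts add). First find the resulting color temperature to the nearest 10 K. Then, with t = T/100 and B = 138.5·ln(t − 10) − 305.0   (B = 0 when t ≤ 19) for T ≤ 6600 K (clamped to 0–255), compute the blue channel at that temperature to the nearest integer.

240

M_in = 10⁶/3213 = 311.24; M_out = 311.24 + (-148) = 163.24.
T_out = 10⁶/163.24 = 6126.1 K → 6130 K; t = 61.3.
B = 138.5·ln(61.3 − 10) − 305.0 = 138.5·ln 51.3 − 305.0 = 138.5·3.9377 − 305.0 = 240.370.
Rounded: 240.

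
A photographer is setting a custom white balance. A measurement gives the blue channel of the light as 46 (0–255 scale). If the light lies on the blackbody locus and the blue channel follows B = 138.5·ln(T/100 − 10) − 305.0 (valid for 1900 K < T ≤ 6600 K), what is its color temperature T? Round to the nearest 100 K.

2300 K

ln(t − 10) = (46 + 305.0) / 138.5 = 2.5343.
t − 10 = e^2.5343 = 12.608, so t = 22.608.
T = 100·t = 2261 K → 2300 K to the nearest 100 K.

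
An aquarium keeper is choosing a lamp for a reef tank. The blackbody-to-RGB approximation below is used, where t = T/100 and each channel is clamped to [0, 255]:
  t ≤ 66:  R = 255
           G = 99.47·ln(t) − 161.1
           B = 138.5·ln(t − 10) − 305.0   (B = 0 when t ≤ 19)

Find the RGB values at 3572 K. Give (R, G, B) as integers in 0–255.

t = 3572/100 = 35.72; the t ≤ 66 branch applies.
R = 255 by definition for t ≤ 66.
G = 99.47·ln 35.72 − 161.1 = 99.47·3.5757 − 161.1 = 194.576.
B = 138.5·ln(35.72 − 10) − 305.0 = 138.5·ln 25.72 − 305.0 = 138.5·3.2473 − 305.0 = 144.747.
Rounded: (255, 195, 145).

(255, 195, 145)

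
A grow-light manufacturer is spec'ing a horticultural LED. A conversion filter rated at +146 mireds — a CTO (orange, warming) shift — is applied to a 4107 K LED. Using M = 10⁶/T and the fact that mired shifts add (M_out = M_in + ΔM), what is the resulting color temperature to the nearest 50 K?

2550 K

M_in = 10⁶/4107 = 243.49 mireds.
M_out = 243.49 + (+146) = 389.49 mireds.
T_out = 10⁶/389.49 = 2567.5 K → 2550 K.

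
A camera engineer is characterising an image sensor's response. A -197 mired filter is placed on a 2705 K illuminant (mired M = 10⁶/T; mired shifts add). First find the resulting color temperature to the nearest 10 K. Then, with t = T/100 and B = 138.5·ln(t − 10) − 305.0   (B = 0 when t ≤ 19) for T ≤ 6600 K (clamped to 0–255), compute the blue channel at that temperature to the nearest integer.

M_in = 10⁶/2705 = 369.69; M_out = 369.69 + (-197) = 172.69.
T_out = 10⁶/172.69 = 5790.9 K → 5790 K; t = 57.9.
B = 138.5·ln(57.9 − 10) − 305.0 = 138.5·ln 47.9 − 305.0 = 138.5·3.8691 − 305.0 = 230.872.
Rounded: 231.

231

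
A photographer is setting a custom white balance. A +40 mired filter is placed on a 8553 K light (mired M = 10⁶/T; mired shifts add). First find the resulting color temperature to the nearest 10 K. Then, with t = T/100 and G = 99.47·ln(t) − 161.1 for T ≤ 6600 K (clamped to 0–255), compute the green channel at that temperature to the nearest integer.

252

M_in = 10⁶/8553 = 116.92; M_out = 116.92 + (+40) = 156.92.
T_out = 10⁶/156.92 = 6372.8 K → 6370 K; t = 63.7.
G = 99.47·ln 63.7 − 161.1 = 99.47·4.1542 − 161.1 = 252.117.
Rounded: 252.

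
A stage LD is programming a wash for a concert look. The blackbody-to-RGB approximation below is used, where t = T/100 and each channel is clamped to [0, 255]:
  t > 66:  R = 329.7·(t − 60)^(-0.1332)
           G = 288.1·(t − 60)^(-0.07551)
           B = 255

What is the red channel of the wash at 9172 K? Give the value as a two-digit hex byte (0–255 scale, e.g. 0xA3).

0xD0

t = 9172/100 = 91.72; the t > 66 branch applies.
R = 329.7·(91.72 − 60)^(-0.1332) = 329.7·31.72^(-0.1332) = 329.7·0.63099 = 208.037.
Rounded: 208; in hex, 0xD0.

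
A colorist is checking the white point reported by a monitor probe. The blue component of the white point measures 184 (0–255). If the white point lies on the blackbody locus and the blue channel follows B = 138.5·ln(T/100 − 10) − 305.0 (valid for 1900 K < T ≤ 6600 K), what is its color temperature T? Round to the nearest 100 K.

ln(t − 10) = (184 + 305.0) / 138.5 = 3.5307.
t − 10 = e^3.5307 = 34.147, so t = 44.147.
T = 100·t = 4415 K → 4400 K to the nearest 100 K.

4400 K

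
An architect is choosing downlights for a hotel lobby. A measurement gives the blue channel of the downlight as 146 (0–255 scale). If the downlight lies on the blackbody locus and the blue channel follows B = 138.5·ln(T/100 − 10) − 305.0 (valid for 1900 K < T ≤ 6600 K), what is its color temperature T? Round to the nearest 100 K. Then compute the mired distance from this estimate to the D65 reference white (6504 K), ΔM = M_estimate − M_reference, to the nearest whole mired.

+124 mireds

ln(t − 10) = (146 + 305.0) / 138.5 = 3.2563.
t − 10 = e^3.2563 = 25.954, so t = 35.954.
T = 100·t = 3595 K → 3600 K to the nearest 100 K.
M_estimate = 10⁶/3600 = 277.78; M_reference = 10⁶/6504 = 153.75.
ΔM = 277.78 − 153.75 = 124.03 → +124 mireds.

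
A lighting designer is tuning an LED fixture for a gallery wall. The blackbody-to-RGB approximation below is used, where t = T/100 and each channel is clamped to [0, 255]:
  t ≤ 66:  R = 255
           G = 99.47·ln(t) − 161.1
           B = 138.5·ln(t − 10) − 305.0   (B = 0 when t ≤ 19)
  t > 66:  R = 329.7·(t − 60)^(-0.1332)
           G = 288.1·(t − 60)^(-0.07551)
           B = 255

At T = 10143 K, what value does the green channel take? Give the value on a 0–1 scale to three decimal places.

t = 10143/100 = 101.43; the t > 66 branch applies.
G = 288.1·(101.43 − 60)^(-0.07551) = 288.1·41.43^(-0.07551) = 288.1·0.75488 = 217.480.
On a 0–1 scale: 217.480/255 = 0.8529 → 0.853.

0.853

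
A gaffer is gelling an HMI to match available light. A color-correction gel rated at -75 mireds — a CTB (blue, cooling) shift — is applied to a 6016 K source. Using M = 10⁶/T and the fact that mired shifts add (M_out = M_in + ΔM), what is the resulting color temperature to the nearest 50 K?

M_in = 10⁶/6016 = 166.22 mireds.
M_out = 166.22 + (-75) = 91.22 mireds.
T_out = 10⁶/91.22 = 10962.1 K → 10950 K.

10950 K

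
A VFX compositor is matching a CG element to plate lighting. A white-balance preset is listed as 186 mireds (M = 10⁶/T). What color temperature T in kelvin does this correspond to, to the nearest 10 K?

T = 10⁶ / 186 = 5376.34 K → 5380 K.

5380 K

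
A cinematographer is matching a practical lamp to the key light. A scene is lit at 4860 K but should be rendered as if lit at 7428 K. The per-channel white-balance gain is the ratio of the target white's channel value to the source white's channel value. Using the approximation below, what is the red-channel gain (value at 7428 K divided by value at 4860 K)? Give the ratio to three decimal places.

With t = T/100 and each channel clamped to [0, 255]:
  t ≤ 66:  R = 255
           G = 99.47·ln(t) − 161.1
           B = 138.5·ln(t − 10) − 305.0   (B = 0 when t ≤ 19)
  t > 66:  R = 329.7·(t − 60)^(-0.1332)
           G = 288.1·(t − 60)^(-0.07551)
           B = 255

0.907

At 4860 K (t = 48.6):
  R = 255 by definition for t ≤ 66.
At 7428 K (t = 74.28):
  R = 329.7·(74.28 − 60)^(-0.1332) = 329.7·14.28^(-0.1332) = 329.7·0.70176 = 231.371.
Gain = 231.371 / 255.000 = 0.9073 → 0.907.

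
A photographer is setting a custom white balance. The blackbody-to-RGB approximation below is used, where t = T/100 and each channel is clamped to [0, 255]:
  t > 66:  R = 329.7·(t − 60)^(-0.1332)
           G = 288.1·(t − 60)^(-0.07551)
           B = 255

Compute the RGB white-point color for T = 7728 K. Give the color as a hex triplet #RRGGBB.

t = 7728/100 = 77.28; the t > 66 branch applies.
R = 329.7·(77.28 − 60)^(-0.1332) = 329.7·17.28^(-0.1332) = 329.7·0.68416 = 225.568.
G = 288.1·(77.28 − 60)^(-0.07551) = 288.1·17.28^(-0.07551) = 288.1·0.80640 = 232.325.
B = 255 by definition for t > 66.
Rounded: (226, 232, 255).
In hex: #E2E8FF.

#E2E8FF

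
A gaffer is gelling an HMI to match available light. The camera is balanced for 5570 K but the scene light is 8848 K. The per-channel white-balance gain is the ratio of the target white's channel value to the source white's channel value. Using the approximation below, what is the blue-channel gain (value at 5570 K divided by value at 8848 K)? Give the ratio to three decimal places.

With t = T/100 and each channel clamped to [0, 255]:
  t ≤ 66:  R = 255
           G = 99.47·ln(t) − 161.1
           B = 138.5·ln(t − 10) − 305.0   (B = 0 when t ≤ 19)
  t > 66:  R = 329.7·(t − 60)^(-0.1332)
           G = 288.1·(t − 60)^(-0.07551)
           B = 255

At 8848 K (t = 88.48):
  B = 255 by definition for t > 66.
At 5570 K (t = 55.7):
  B = 138.5·ln(55.7 − 10) − 305.0 = 138.5·ln 45.7 − 305.0 = 138.5·3.8221 − 305.0 = 224.361.
Gain = 224.361 / 255.000 = 0.8798 → 0.880.

0.880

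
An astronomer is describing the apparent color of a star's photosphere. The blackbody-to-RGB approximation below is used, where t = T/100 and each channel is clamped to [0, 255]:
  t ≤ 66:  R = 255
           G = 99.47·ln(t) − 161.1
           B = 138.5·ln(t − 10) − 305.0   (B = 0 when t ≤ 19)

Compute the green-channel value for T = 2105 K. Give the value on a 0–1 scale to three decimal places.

0.557

t = 2105/100 = 21.05; the t ≤ 66 branch applies.
G = 99.47·ln 21.05 − 161.1 = 99.47·3.0469 − 161.1 = 141.975.
On a 0–1 scale: 141.975/255 = 0.5568 → 0.557.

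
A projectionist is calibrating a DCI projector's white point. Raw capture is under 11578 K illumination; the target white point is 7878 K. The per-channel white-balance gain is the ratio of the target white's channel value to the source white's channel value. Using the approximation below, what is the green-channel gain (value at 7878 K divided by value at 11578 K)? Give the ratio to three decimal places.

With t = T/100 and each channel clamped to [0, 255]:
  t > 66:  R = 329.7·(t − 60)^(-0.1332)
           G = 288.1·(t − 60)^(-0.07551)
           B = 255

1.086

At 11578 K (t = 115.78):
  G = 288.1·(115.78 − 60)^(-0.07551) = 288.1·55.78^(-0.07551) = 288.1·0.73811 = 212.651.
At 7878 K (t = 78.78):
  G = 288.1·(78.78 − 60)^(-0.07551) = 288.1·18.78^(-0.07551) = 288.1·0.80135 = 230.869.
Gain = 230.869 / 212.651 = 1.0857 → 1.086.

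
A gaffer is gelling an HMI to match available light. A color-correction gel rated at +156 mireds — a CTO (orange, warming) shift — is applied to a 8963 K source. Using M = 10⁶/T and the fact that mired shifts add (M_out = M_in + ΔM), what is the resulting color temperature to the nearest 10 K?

3740 K

M_in = 10⁶/8963 = 111.57 mireds.
M_out = 111.57 + (+156) = 267.57 mireds.
T_out = 10⁶/267.57 = 3737.3 K → 3740 K.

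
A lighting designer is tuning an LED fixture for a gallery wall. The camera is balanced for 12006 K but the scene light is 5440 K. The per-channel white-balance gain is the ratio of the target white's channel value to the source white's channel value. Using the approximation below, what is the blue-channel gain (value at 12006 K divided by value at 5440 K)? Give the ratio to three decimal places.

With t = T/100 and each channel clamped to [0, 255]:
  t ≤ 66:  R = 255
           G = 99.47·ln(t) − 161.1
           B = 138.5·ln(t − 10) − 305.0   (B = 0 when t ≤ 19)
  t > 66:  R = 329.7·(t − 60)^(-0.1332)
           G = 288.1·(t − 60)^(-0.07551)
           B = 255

At 5440 K (t = 54.4):
  B = 138.5·ln(54.4 − 10) − 305.0 = 138.5·ln 44.4 − 305.0 = 138.5·3.7932 − 305.0 = 220.364.
At 12006 K (t = 120.06):
  B = 255 by definition for t > 66.
Gain = 255.000 / 220.364 = 1.1572 → 1.157.

1.157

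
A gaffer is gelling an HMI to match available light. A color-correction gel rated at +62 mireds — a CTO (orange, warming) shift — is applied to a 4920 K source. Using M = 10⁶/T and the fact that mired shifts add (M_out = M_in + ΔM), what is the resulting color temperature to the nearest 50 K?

M_in = 10⁶/4920 = 203.25 mireds.
M_out = 203.25 + (+62) = 265.25 mireds.
T_out = 10⁶/265.25 = 3770.0 K → 3750 K.

3750 K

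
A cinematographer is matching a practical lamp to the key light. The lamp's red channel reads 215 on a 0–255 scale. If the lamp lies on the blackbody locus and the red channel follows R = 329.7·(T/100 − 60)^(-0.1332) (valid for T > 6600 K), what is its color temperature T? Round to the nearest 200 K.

8400 K

(t − 60)^(-0.1332) = 215/329.7 = 0.65211.
t − 60 = 0.65211^(1/-0.1332) = 0.65211^(-7.508) = 24.774, so t = 84.774.
T = 100·t = 8477 K → 8400 K to the nearest 200 K.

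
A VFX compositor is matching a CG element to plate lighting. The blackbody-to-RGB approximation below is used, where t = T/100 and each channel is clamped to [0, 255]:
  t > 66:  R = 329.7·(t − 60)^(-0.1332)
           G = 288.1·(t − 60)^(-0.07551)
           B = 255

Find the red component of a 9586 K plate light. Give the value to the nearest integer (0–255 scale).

t = 9586/100 = 95.86; the t > 66 branch applies.
R = 329.7·(95.86 − 60)^(-0.1332) = 329.7·35.86^(-0.1332) = 329.7·0.62076 = 204.666.
Rounded: 205.

205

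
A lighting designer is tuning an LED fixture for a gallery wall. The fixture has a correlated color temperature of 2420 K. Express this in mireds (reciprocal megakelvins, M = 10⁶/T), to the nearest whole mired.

M = 10⁶ / 2420 = 413.223 → 413 mireds.

413 mireds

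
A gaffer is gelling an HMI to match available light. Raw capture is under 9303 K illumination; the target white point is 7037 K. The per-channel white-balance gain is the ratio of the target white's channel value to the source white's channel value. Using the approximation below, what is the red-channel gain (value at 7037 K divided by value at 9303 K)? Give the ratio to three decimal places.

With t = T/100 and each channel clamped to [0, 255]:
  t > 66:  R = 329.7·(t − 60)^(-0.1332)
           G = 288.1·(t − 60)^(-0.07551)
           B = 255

At 9303 K (t = 93.03):
  R = 329.7·(93.03 − 60)^(-0.1332) = 329.7·33.03^(-0.1332) = 329.7·0.62760 = 206.919.
At 7037 K (t = 70.37):
  R = 329.7·(70.37 − 60)^(-0.1332) = 329.7·10.37^(-0.1332) = 329.7·0.73232 = 241.444.
Gain = 241.444 / 206.919 = 1.1669 → 1.167.

1.167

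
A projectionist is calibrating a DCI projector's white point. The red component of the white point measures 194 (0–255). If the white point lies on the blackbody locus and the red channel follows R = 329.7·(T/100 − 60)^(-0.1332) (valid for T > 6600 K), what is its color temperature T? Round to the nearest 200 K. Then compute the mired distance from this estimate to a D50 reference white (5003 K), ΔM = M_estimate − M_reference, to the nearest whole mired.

-112 mireds

(t − 60)^(-0.1332) = 194/329.7 = 0.58841.
t − 60 = 0.58841^(1/-0.1332) = 0.58841^(-7.508) = 53.593, so t = 113.593.
T = 100·t = 11359 K → 11400 K to the nearest 200 K.
M_estimate = 10⁶/11400 = 87.72; M_reference = 10⁶/5003 = 199.88.
ΔM = 87.72 − 199.88 = -112.16 → -112 mireds.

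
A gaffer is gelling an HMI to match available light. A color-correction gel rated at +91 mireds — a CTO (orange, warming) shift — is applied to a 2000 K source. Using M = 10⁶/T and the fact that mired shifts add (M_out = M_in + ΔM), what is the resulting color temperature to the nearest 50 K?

1700 K

M_in = 10⁶/2000 = 500.00 mireds.
M_out = 500.00 + (+91) = 591.00 mireds.
T_out = 10⁶/591.00 = 1692.0 K → 1700 K.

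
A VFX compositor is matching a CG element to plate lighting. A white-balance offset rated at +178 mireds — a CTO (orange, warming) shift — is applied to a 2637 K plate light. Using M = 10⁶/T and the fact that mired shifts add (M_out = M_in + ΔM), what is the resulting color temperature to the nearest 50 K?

1800 K

M_in = 10⁶/2637 = 379.22 mireds.
M_out = 379.22 + (+178) = 557.22 mireds.
T_out = 10⁶/557.22 = 1794.6 K → 1800 K.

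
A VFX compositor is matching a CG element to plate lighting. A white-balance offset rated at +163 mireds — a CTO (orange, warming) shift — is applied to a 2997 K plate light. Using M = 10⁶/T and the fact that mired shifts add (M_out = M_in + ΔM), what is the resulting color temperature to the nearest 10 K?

M_in = 10⁶/2997 = 333.67 mireds.
M_out = 333.67 + (+163) = 496.67 mireds.
T_out = 10⁶/496.67 = 2013.4 K → 2010 K.

2010 K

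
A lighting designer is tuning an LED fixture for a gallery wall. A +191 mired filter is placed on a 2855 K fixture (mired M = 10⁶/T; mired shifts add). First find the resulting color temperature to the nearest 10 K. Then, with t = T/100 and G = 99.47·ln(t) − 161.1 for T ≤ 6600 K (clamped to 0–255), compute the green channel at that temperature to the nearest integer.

129

M_in = 10⁶/2855 = 350.26; M_out = 350.26 + (+191) = 541.26.
T_out = 10⁶/541.26 = 1847.5 K → 1850 K; t = 18.5.
G = 99.47·ln 18.5 − 161.1 = 99.47·2.9178 − 161.1 = 129.131.
Rounded: 129.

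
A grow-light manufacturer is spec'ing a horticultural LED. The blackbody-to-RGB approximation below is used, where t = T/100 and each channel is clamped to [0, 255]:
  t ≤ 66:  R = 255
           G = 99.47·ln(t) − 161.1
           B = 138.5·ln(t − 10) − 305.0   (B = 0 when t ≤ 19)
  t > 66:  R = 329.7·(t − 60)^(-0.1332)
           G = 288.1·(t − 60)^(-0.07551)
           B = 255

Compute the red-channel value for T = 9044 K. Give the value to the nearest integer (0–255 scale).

209

t = 9044/100 = 90.44; the t > 66 branch applies.
R = 329.7·(90.44 − 60)^(-0.1332) = 329.7·30.44^(-0.1332) = 329.7·0.63446 = 209.182.
Rounded: 209.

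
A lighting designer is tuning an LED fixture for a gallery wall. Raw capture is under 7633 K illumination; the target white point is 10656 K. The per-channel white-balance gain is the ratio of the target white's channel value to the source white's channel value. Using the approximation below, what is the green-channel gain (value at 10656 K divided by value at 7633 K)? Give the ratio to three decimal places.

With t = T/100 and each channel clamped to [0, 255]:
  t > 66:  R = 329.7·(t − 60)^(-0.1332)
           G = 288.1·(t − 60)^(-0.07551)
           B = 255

0.924

At 7633 K (t = 76.33):
  G = 288.1·(76.33 − 60)^(-0.07551) = 288.1·16.33^(-0.07551) = 288.1·0.80986 = 233.319.
At 10656 K (t = 106.56):
  G = 288.1·(106.56 − 60)^(-0.07551) = 288.1·46.56^(-0.07551) = 288.1·0.74825 = 215.572.
Gain = 215.572 / 233.319 = 0.9239 → 0.924.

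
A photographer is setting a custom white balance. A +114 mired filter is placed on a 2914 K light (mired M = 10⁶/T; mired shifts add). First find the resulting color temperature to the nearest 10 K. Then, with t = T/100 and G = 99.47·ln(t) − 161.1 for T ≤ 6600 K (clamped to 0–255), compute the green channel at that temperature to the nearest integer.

M_in = 10⁶/2914 = 343.17; M_out = 343.17 + (+114) = 457.17.
T_out = 10⁶/457.17 = 2187.4 K → 2190 K; t = 21.9.
G = 99.47·ln 21.9 − 161.1 = 99.47·3.0865 − 161.1 = 145.913.
Rounded: 146.

146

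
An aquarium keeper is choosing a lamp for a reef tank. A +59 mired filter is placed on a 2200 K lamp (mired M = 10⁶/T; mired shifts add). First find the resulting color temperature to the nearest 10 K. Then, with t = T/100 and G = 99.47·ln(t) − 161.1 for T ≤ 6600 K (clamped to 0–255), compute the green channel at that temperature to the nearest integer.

134

M_in = 10⁶/2200 = 454.55; M_out = 454.55 + (+59) = 513.55.
T_out = 10⁶/513.55 = 1947.2 K → 1950 K; t = 19.5.
G = 99.47·ln 19.5 − 161.1 = 99.47·2.9704 − 161.1 = 134.367.
Rounded: 134.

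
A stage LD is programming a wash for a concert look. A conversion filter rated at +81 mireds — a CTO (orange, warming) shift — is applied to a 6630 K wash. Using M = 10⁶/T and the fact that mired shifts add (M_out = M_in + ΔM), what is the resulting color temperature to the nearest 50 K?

4300 K

M_in = 10⁶/6630 = 150.83 mireds.
M_out = 150.83 + (+81) = 231.83 mireds.
T_out = 10⁶/231.83 = 4313.5 K → 4300 K.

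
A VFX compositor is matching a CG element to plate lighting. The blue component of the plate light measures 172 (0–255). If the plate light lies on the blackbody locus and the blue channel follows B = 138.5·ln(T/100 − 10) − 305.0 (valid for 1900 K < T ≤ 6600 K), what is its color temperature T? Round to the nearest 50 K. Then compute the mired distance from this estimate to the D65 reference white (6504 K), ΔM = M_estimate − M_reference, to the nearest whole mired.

+87 mireds

ln(t − 10) = (172 + 305.0) / 138.5 = 3.4440.
t − 10 = e^3.4440 = 31.313, so t = 41.313.
T = 100·t = 4131 K → 4150 K to the nearest 50 K.
M_estimate = 10⁶/4150 = 240.96; M_reference = 10⁶/6504 = 153.75.
ΔM = 240.96 − 153.75 = 87.21 → +87 mireds.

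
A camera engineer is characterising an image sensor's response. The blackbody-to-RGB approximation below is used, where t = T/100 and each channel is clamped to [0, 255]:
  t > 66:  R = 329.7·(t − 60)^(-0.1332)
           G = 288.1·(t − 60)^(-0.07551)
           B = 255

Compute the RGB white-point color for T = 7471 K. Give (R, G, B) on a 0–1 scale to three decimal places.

(0.904, 0.922, 1.000)

t = 7471/100 = 74.71; the t > 66 branch applies.
R = 329.7·(74.71 − 60)^(-0.1332) = 329.7·14.71^(-0.1332) = 329.7·0.69899 = 230.459.
G = 288.1·(74.71 − 60)^(-0.07551) = 288.1·14.71^(-0.07551) = 288.1·0.81627 = 235.167.
B = 255 by definition for t > 66.
Dividing each by 255: (0.9038, 0.9222, 1.0000) → (0.904, 0.922, 1.000).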